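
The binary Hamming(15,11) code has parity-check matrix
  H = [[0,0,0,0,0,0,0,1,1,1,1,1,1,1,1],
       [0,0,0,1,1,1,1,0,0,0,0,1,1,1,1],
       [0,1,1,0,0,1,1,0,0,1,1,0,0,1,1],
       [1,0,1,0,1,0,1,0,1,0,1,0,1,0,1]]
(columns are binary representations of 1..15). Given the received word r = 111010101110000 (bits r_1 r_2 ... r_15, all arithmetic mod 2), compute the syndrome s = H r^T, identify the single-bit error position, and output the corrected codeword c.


s = (1, 0, 1, 0)^T, error position = 10, corrected codeword c = 111010101010000

Compute s = H r^T mod 2 one row at a time:
  s_1 = 0 + 1 + 1 + 1 + 0 + 0 + 0 + 0 = 3 ≡ 1 (mod 2).
  s_2 = 0 + 1 + 0 + 1 + 0 + 0 + 0 + 0 = 2 ≡ 0 (mod 2).
  s_3 = 1 + 1 + 0 + 1 + 1 + 1 + 0 + 0 = 5 ≡ 1 (mod 2).
  s_4 = 1 + 1 + 1 + 1 + 1 + 1 + 0 + 0 = 6 ≡ 0 (mod 2).
s = (1, 0, 1, 0)^T — this equals column 10 of H (binary 1010), so error is at position 10.
Correct: flip bit 10 of r = 111010101110000 to get c = 111010101010000.


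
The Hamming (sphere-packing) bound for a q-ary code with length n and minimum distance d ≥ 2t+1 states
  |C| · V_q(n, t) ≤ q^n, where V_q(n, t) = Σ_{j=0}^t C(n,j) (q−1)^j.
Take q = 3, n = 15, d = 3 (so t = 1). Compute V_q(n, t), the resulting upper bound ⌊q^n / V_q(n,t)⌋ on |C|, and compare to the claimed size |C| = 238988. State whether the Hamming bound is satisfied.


V_q(n, t) = 31, q^n = 14348907, Hamming bound = 462867, |C| = 238988 ≤ bound (satisfied).

Step 1: Compute V_q(n, t) = Σ_{j=0}^1 C(n, j) (q−1)^j.
  j = 0: C(15,0)·(2)^0 = 1·1 = 1.
  j = 1: C(15,1)·(2)^1 = 15·2 = 30.
  V_q(n, t) = 1 + 30 = 31.
Step 2: q^n = 3^15 = 14348907.
Step 3: Hamming bound ⌊q^n / V_q(n,t)⌋ = ⌊14348907/31⌋ = 462867.
Step 4: Compare |C| = 238988 to 462867: satisfied.
The claimed |C| lies below the Hamming bound.


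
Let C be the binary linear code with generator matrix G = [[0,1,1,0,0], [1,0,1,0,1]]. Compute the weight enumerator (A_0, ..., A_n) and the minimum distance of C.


Weight distribution: A_0 = 1, A_2 = 1, A_3 = 2. Minimum distance d = 2.

Enumerate all 2^2 = 4 messages m ∈ F_2^2.
For each, compute codeword c = mG in F_2^5, then tally its weight.
  m = 00 → c = 00000, weight = 0.
  m = 10 → c = 01100, weight = 2.
  m = 01 → c = 10101, weight = 3.
  m = 11 → c = 11001, weight = 3.
Tally weights:
  weight 0: 1 codewords.
  weight 2: 1 codewords.
  weight 3: 2 codewords.
Minimum distance d = smallest w > 0 with A_w > 0 = 2.
Sanity: Σ A_w = 4 = 2^2 = 4 ✓.


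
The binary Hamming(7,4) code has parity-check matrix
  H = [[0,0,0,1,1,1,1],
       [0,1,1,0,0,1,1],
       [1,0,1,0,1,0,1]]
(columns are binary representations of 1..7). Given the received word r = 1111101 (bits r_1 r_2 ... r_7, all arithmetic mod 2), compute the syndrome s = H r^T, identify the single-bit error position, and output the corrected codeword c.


s = (1, 1, 0)^T, error position = 6, corrected codeword c = 1111111

Compute s = H r^T mod 2 one row at a time:
  s_1 = 1 + 1 + 0 + 1 = 3 ≡ 1 (mod 2).
  s_2 = 1 + 1 + 0 + 1 = 3 ≡ 1 (mod 2).
  s_3 = 1 + 1 + 1 + 1 = 4 ≡ 0 (mod 2).
s = (1, 1, 0)^T — this equals column 6 of H (binary 110), so error is at position 6.
Correct: flip bit 6 of r = 1111101 to get c = 1111111.


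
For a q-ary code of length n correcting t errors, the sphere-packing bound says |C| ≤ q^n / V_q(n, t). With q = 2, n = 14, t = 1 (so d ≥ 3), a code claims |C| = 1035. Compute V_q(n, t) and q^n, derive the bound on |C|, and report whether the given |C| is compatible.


V_q(n, t) = 15, q^n = 16384, Hamming bound = 1092, |C| = 1035 ≤ bound (satisfied).

Step 1: Compute V_q(n, t) = Σ_{j=0}^1 C(n, j) (q−1)^j.
  j = 0: C(14,0)·(1)^0 = 1·1 = 1.
  j = 1: C(14,1)·(1)^1 = 14·1 = 14.
  V_q(n, t) = 1 + 14 = 15.
Step 2: q^n = 2^14 = 16384.
Step 3: Hamming bound ⌊q^n / V_q(n,t)⌋ = ⌊16384/15⌋ = 1092.
Step 4: Compare |C| = 1035 to 1092: satisfied.
The claimed |C| lies below the Hamming bound.


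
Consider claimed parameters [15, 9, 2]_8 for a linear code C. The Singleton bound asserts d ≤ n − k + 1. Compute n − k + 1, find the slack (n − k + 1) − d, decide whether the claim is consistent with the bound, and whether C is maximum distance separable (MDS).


Singleton RHS = n − k + 1 = 7, slack = 5, bound satisfied, not MDS.

Singleton bound: d ≤ n − k + 1.
Here n = 15, k = 9, so n − k + 1 = 7.
Given d = 2, check d ≤ 7: YES.
Slack = (n − k + 1) − d = 5.
The code is NOT MDS (slack = 5 > 0).
Description: the claimed parameters are [15, 9, 2]_8; such a code would be non-MDS.


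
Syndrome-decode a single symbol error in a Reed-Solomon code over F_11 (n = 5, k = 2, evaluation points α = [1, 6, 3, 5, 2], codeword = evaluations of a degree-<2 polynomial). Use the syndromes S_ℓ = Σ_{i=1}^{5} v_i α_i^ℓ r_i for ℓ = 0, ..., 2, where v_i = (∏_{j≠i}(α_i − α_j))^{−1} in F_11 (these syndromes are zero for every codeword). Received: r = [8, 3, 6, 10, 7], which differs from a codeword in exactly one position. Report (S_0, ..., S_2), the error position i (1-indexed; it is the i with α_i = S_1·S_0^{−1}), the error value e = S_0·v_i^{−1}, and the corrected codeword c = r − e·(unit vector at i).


S = (8, 7, 2), error at position 4, error magnitude e = 6, c = [8, 3, 6, 4, 7].

Step 1: column multipliers v_i = (∏_{j≠i}(α_i − α_j))^{−1} mod 11.
  i = 1 (α = 1): (1−6)(1−3)(1−5)(1−2) = (−5)·(−2)·(−4)·(−1) = 40 ≡ 7, so v_1 = 7^{−1} = 8 (mod 11).
  i = 2 (α = 6): (6−1)(6−3)(6−5)(6−2) = 5·3·1·4 = 60 ≡ 5, so v_2 = 5^{−1} = 9 (mod 11).
  i = 3 (α = 3): (3−1)(3−6)(3−5)(3−2) = 2·(−3)·(−2)·1 = 12 ≡ 1, so v_3 = 1^{−1} = 1 (mod 11).
  i = 4 (α = 5): (5−1)(5−6)(5−3)(5−2) = 4·(−1)·2·3 = −24 ≡ 9, so v_4 = 9^{−1} = 5 (mod 11).
  i = 5 (α = 2): (2−1)(2−6)(2−3)(2−5) = 1·(−4)·(−1)·(−3) = −12 ≡ 10, so v_5 = 10^{−1} = 10 (mod 11).
  v = [8, 9, 1, 5, 10].
Step 2: syndromes of r = [8, 3, 6, 10, 7] (all sums mod 11).
  S_0 = Σ v_i r_i = 8·8 + 9·3 + 1·6 + 5·10 + 10·7 = 217 ≡ 8.
  S_1 = Σ v_i α_i r_i = 8·1·8 + 9·6·3 + 1·3·6 + 5·5·10 + 10·2·7 = 634 ≡ 7.
  α_i^2 mod 11 = [1, 3, 9, 3, 4].
  S_2 = Σ v_i α_i^2 r_i = 8·1·8 + 9·3·3 + 1·9·6 + 5·3·10 + 10·4·7 = 629 ≡ 2.
  S = (8, 7, 2) ≠ 0, so r is not a codeword (an error is present).
Step 3: locate the error. For a single error e at position i, S_ℓ = v_i·e·α_i^ℓ, so α_err = S_1/S_0.
  S_0^{−1} = 8^{−1} = 7 (mod 11), so α_err = 7·7 = 49 ≡ 5 = α_4. Error position i = 4.
  Consistency check: S_2/S_1 = 2·8 = 16 ≡ 5 = α_err ✓ (single-error assumption holds).
Step 4: error magnitude e = S_0/v_4 = S_0·∏_{j≠4}(α_4 − α_j) = 8·9 = 72 ≡ 6 (mod 11).
Step 5: correct position 4: c_4 = r_4 − e = 10 − 6 ≡ 4 (mod 11). Hence c = [8, 3, 6, 4, 7].
  Check: interpolating c through the α_i gives m(x) = 9 + 10·x (degree < 2) with m(α_i) = c_i for every i, so c is indeed a codeword.


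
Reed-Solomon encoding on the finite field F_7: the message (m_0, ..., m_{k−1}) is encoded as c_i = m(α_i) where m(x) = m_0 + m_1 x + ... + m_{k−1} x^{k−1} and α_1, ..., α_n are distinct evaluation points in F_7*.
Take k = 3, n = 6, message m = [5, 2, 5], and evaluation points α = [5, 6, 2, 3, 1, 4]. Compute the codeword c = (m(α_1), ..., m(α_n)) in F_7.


c = [0, 1, 1, 0, 5, 2]

Message polynomial: m(x) = 5 + 2·x + 5·x^2 (mod 7).
For each evaluation point α_i, compute m(α_i) mod 7:
  α_1 = 5: Horner steps 5 → 6 → 0, so m(5) = 0.
  α_2 = 6: Horner steps 5 → 4 → 1, so m(6) = 1.
  α_3 = 2: Horner steps 5 → 5 → 1, so m(2) = 1.
  α_4 = 3: Horner steps 5 → 3 → 0, so m(3) = 0.
  α_5 = 1: Horner steps 5 → 0 → 5, so m(1) = 5.
  α_6 = 4: Horner steps 5 → 1 → 2, so m(4) = 2.
Codeword c = [0, 1, 1, 0, 5, 2] ∈ F_7^6.


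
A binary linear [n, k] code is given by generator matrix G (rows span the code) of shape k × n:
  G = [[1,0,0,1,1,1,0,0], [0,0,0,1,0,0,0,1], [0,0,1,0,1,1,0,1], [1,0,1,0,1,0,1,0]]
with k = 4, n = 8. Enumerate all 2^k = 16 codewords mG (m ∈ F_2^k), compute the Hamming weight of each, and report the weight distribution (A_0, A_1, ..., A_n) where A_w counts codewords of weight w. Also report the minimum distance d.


Weight distribution: A_0 = 1, A_2 = 3, A_4 = 11, A_6 = 1. Minimum distance d = 2.

Enumerate all 2^4 = 16 messages m ∈ F_2^4.
For each, compute codeword c = mG in F_2^8, then tally its weight.
  m = 0000 → c = 00000000, weight = 0.
  m = 1000 → c = 10011100, weight = 4.
  m = 0100 → c = 00010001, weight = 2.
  m = 1100 → c = 10001101, weight = 4.
  m = 0010 → c = 00101101, weight = 4.
  m = 1010 → c = 10110001, weight = 4.
  m = 0110 → c = 00111100, weight = 4.
  m = 1110 → c = 10100000, weight = 2.
  m = 0001 → c = 10101010, weight = 4.
  m = 1001 → c = 00110110, weight = 4.
  m = 0101 → c = 10111011, weight = 6.
  m = 1101 → c = 00100111, weight = 4.
  m = 0011 → c = 10000111, weight = 4.
  m = 1011 → c = 00011011, weight = 4.
  m = 0111 → c = 10010110, weight = 4.
  m = 1111 → c = 00001010, weight = 2.
Tally weights:
  weight 0: 1 codewords.
  weight 2: 3 codewords.
  weight 4: 11 codewords.
  weight 6: 1 codewords.
Minimum distance d = smallest w > 0 with A_w > 0 = 2.
Sanity: Σ A_w = 16 = 2^4 = 16 ✓.


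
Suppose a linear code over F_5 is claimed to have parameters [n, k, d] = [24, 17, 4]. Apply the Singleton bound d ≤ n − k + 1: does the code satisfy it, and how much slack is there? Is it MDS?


Singleton RHS = n − k + 1 = 8, slack = 4, bound satisfied, not MDS.

Singleton bound: d ≤ n − k + 1.
Here n = 24, k = 17, so n − k + 1 = 8.
Given d = 4, check d ≤ 8: YES.
Slack = (n − k + 1) − d = 4.
The code is NOT MDS (slack = 4 > 0).
Description: the claimed parameters are [24, 17, 4]_5; such a code would be non-MDS.


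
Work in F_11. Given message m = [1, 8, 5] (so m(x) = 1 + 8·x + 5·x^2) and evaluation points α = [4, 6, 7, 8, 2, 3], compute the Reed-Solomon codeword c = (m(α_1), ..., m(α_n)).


c = [3, 9, 5, 0, 4, 4]

Message polynomial: m(x) = 1 + 8·x + 5·x^2 (mod 11).
For each evaluation point α_i, compute m(α_i) mod 11:
  α_1 = 4: Horner steps 5 → 6 → 3, so m(4) = 3.
  α_2 = 6: Horner steps 5 → 5 → 9, so m(6) = 9.
  α_3 = 7: Horner steps 5 → 10 → 5, so m(7) = 5.
  α_4 = 8: Horner steps 5 → 4 → 0, so m(8) = 0.
  α_5 = 2: Horner steps 5 → 7 → 4, so m(2) = 4.
  α_6 = 3: Horner steps 5 → 1 → 4, so m(3) = 4.
Codeword c = [3, 9, 5, 0, 4, 4] ∈ F_11^6.


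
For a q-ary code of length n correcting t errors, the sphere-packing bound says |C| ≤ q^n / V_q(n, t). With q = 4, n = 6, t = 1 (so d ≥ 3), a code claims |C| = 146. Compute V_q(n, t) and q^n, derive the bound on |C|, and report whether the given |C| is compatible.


V_q(n, t) = 19, q^n = 4096, Hamming bound = 215, |C| = 146 ≤ bound (satisfied).

Step 1: Compute V_q(n, t) = Σ_{j=0}^1 C(n, j) (q−1)^j.
  j = 0: C(6,0)·(3)^0 = 1·1 = 1.
  j = 1: C(6,1)·(3)^1 = 6·3 = 18.
  V_q(n, t) = 1 + 18 = 19.
Step 2: q^n = 4^6 = 4096.
Step 3: Hamming bound ⌊q^n / V_q(n,t)⌋ = ⌊4096/19⌋ = 215.
Step 4: Compare |C| = 146 to 215: satisfied.
The claimed |C| lies below the Hamming bound.


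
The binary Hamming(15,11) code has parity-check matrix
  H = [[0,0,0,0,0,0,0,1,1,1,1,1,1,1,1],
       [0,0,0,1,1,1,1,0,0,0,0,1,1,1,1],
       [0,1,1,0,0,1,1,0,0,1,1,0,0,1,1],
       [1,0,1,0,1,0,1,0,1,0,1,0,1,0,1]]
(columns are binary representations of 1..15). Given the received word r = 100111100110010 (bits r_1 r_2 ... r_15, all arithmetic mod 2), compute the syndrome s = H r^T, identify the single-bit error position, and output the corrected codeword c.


s = (1, 1, 1, 0)^T, error position = 14, corrected codeword c = 100111100110000

Compute s = H r^T mod 2 one row at a time:
  s_1 = 0 + 0 + 1 + 1 + 0 + 0 + 1 + 0 = 3 ≡ 1 (mod 2).
  s_2 = 1 + 1 + 1 + 1 + 0 + 0 + 1 + 0 = 5 ≡ 1 (mod 2).
  s_3 = 0 + 0 + 1 + 1 + 1 + 1 + 1 + 0 = 5 ≡ 1 (mod 2).
  s_4 = 1 + 0 + 1 + 1 + 0 + 1 + 0 + 0 = 4 ≡ 0 (mod 2).
s = (1, 1, 1, 0)^T — this equals column 14 of H (binary 1110), so error is at position 14.
Correct: flip bit 14 of r = 100111100110010 to get c = 100111100110000.


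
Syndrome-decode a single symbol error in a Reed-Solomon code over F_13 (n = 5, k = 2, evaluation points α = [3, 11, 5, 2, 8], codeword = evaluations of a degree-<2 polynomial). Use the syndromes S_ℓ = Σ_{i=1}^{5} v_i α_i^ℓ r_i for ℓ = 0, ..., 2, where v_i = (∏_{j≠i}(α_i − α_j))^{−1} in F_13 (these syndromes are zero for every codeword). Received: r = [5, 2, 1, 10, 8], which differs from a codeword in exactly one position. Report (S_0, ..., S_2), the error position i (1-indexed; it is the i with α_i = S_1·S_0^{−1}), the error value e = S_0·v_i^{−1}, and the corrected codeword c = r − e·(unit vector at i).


S = (7, 1, 2), error at position 4, error magnitude e = 3, c = [5, 2, 1, 7, 8].

Step 1: column multipliers v_i = (∏_{j≠i}(α_i − α_j))^{−1} mod 13.
  i = 1 (α = 3): (3−11)(3−5)(3−2)(3−8) = (−8)·(−2)·1·(−5) = −80 ≡ 11, so v_1 = 11^{−1} = 6 (mod 13).
  i = 2 (α = 11): (11−3)(11−5)(11−2)(11−8) = 8·6·9·3 = 1296 ≡ 9, so v_2 = 9^{−1} = 3 (mod 13).
  i = 3 (α = 5): (5−3)(5−11)(5−2)(5−8) = 2·(−6)·3·(−3) = 108 ≡ 4, so v_3 = 4^{−1} = 10 (mod 13).
  i = 4 (α = 2): (2−3)(2−11)(2−5)(2−8) = (−1)·(−9)·(−3)·(−6) = 162 ≡ 6, so v_4 = 6^{−1} = 11 (mod 13).
  i = 5 (α = 8): (8−3)(8−11)(8−5)(8−2) = 5·(−3)·3·6 = −270 ≡ 3, so v_5 = 3^{−1} = 9 (mod 13).
  v = [6, 3, 10, 11, 9].
Step 2: syndromes of r = [5, 2, 1, 10, 8] (all sums mod 13).
  S_0 = Σ v_i r_i = 6·5 + 3·2 + 10·1 + 11·10 + 9·8 = 228 ≡ 7.
  S_1 = Σ v_i α_i r_i = 6·3·5 + 3·11·2 + 10·5·1 + 11·2·10 + 9·8·8 = 1002 ≡ 1.
  α_i^2 mod 13 = [9, 4, 12, 4, 12].
  S_2 = Σ v_i α_i^2 r_i = 6·9·5 + 3·4·2 + 10·12·1 + 11·4·10 + 9·12·8 = 1718 ≡ 2.
  S = (7, 1, 2) ≠ 0, so r is not a codeword (an error is present).
Step 3: locate the error. For a single error e at position i, S_ℓ = v_i·e·α_i^ℓ, so α_err = S_1/S_0.
  S_0^{−1} = 7^{−1} = 2 (mod 13), so α_err = 1·2 = 2 ≡ 2 = α_4. Error position i = 4.
  Consistency check: S_2/S_1 = 2·1 = 2 ≡ 2 = α_err ✓ (single-error assumption holds).
Step 4: error magnitude e = S_0/v_4 = S_0·∏_{j≠4}(α_4 − α_j) = 7·6 = 42 ≡ 3 (mod 13).
Step 5: correct position 4: c_4 = r_4 − e = 10 − 3 ≡ 7 (mod 13). Hence c = [5, 2, 1, 7, 8].
  Check: interpolating c through the α_i gives m(x) = 11 + 11·x (degree < 2) with m(α_i) = c_i for every i, so c is indeed a codeword.


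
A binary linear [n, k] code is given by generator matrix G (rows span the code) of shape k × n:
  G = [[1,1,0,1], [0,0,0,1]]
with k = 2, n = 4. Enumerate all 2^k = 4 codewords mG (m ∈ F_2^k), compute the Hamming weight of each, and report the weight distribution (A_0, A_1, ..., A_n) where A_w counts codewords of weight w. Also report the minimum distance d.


Weight distribution: A_0 = 1, A_1 = 1, A_2 = 1, A_3 = 1. Minimum distance d = 1.

Enumerate all 2^2 = 4 messages m ∈ F_2^2.
For each, compute codeword c = mG in F_2^4, then tally its weight.
  m = 00 → c = 0000, weight = 0.
  m = 10 → c = 1101, weight = 3.
  m = 01 → c = 0001, weight = 1.
  m = 11 → c = 1100, weight = 2.
Tally weights:
  weight 0: 1 codewords.
  weight 1: 1 codewords.
  weight 2: 1 codewords.
  weight 3: 1 codewords.
Minimum distance d = smallest w > 0 with A_w > 0 = 1.
Sanity: Σ A_w = 4 = 2^2 = 4 ✓.


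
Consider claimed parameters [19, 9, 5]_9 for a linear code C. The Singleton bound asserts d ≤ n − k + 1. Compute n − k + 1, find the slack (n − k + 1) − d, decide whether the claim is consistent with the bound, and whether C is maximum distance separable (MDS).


Singleton RHS = n − k + 1 = 11, slack = 6, bound satisfied, not MDS.

Singleton bound: d ≤ n − k + 1.
Here n = 19, k = 9, so n − k + 1 = 11.
Given d = 5, check d ≤ 11: YES.
Slack = (n − k + 1) − d = 6.
The code is NOT MDS (slack = 6 > 0).
Description: the claimed parameters are [19, 9, 5]_9; such a code would be non-MDS.


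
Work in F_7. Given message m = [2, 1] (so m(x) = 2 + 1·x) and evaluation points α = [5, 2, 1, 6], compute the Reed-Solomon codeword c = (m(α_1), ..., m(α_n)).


c = [0, 4, 3, 1]

Message polynomial: m(x) = 2 + 1·x (mod 7).
For each evaluation point α_i, compute m(α_i) mod 7:
  α_1 = 5: Horner steps 1 → 0, so m(5) = 0.
  α_2 = 2: Horner steps 1 → 4, so m(2) = 4.
  α_3 = 1: Horner steps 1 → 3, so m(1) = 3.
  α_4 = 6: Horner steps 1 → 1, so m(6) = 1.
Codeword c = [0, 4, 3, 1] ∈ F_7^4.


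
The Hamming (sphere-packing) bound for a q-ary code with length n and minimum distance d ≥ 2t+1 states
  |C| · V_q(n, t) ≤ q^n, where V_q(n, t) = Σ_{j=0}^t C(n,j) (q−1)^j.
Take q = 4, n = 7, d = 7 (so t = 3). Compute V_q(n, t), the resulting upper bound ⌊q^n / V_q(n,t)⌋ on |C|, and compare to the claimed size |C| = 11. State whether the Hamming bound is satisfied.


V_q(n, t) = 1156, q^n = 16384, Hamming bound = 14, |C| = 11 ≤ bound (satisfied).

Step 1: Compute V_q(n, t) = Σ_{j=0}^3 C(n, j) (q−1)^j.
  j = 0: C(7,0)·(3)^0 = 1·1 = 1.
  j = 1: C(7,1)·(3)^1 = 7·3 = 21.
  j = 2: C(7,2)·(3)^2 = 21·9 = 189.
  j = 3: C(7,3)·(3)^3 = 35·27 = 945.
  V_q(n, t) = 1 + 21 + 189 + 945 = 1156.
Step 2: q^n = 4^7 = 16384.
Step 3: Hamming bound ⌊q^n / V_q(n,t)⌋ = ⌊16384/1156⌋ = 14.
Step 4: Compare |C| = 11 to 14: satisfied.
The claimed |C| lies below the Hamming bound.


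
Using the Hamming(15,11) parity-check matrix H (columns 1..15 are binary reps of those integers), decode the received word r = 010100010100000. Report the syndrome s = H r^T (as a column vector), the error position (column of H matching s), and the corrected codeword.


s = (0, 1, 0, 0)^T, error position = 4, corrected codeword c = 010000010100000

Compute s = H r^T mod 2 one row at a time:
  s_1 = 1 + 0 + 1 + 0 + 0 + 0 + 0 + 0 = 2 ≡ 0 (mod 2).
  s_2 = 1 + 0 + 0 + 0 + 0 + 0 + 0 + 0 = 1 ≡ 1 (mod 2).
  s_3 = 1 + 0 + 0 + 0 + 1 + 0 + 0 + 0 = 2 ≡ 0 (mod 2).
  s_4 = 0 + 0 + 0 + 0 + 0 + 0 + 0 + 0 = 0 ≡ 0 (mod 2).
s = (0, 1, 0, 0)^T — this equals column 4 of H (binary 0100), so error is at position 4.
Correct: flip bit 4 of r = 010100010100000 to get c = 010000010100000.


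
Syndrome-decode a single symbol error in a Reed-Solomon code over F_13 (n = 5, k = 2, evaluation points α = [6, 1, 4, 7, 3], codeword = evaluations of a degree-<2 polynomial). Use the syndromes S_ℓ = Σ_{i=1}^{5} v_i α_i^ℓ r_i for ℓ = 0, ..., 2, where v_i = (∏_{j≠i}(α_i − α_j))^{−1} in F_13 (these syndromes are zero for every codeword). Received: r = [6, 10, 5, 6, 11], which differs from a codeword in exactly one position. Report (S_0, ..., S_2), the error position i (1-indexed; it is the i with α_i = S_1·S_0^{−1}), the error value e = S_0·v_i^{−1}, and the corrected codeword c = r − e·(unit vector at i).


S = (12, 6, 3), error at position 4, error magnitude e = 6, c = [6, 10, 5, 0, 11].

Step 1: column multipliers v_i = (∏_{j≠i}(α_i − α_j))^{−1} mod 13.
  i = 1 (α = 6): (6−1)(6−4)(6−7)(6−3) = 5·2·(−1)·3 = −30 ≡ 9, so v_1 = 9^{−1} = 3 (mod 13).
  i = 2 (α = 1): (1−6)(1−4)(1−7)(1−3) = (−5)·(−3)·(−6)·(−2) = 180 ≡ 11, so v_2 = 11^{−1} = 6 (mod 13).
  i = 3 (α = 4): (4−6)(4−1)(4−7)(4−3) = (−2)·3·(−3)·1 = 18 ≡ 5, so v_3 = 5^{−1} = 8 (mod 13).
  i = 4 (α = 7): (7−6)(7−1)(7−4)(7−3) = 1·6·3·4 = 72 ≡ 7, so v_4 = 7^{−1} = 2 (mod 13).
  i = 5 (α = 3): (3−6)(3−1)(3−4)(3−7) = (−3)·2·(−1)·(−4) = −24 ≡ 2, so v_5 = 2^{−1} = 7 (mod 13).
  v = [3, 6, 8, 2, 7].
Step 2: syndromes of r = [6, 10, 5, 6, 11] (all sums mod 13).
  S_0 = Σ v_i r_i = 3·6 + 6·10 + 8·5 + 2·6 + 7·11 = 207 ≡ 12.
  S_1 = Σ v_i α_i r_i = 3·6·6 + 6·1·10 + 8·4·5 + 2·7·6 + 7·3·11 = 643 ≡ 6.
  α_i^2 mod 13 = [10, 1, 3, 10, 9].
  S_2 = Σ v_i α_i^2 r_i = 3·10·6 + 6·1·10 + 8·3·5 + 2·10·6 + 7·9·11 = 1173 ≡ 3.
  S = (12, 6, 3) ≠ 0, so r is not a codeword (an error is present).
Step 3: locate the error. For a single error e at position i, S_ℓ = v_i·e·α_i^ℓ, so α_err = S_1/S_0.
  S_0^{−1} = 12^{−1} = 12 (mod 13), so α_err = 6·12 = 72 ≡ 7 = α_4. Error position i = 4.
  Consistency check: S_2/S_1 = 3·11 = 33 ≡ 7 = α_err ✓ (single-error assumption holds).
Step 4: error magnitude e = S_0/v_4 = S_0·∏_{j≠4}(α_4 − α_j) = 12·7 = 84 ≡ 6 (mod 13).
Step 5: correct position 4: c_4 = r_4 − e = 6 − 6 ≡ 0 (mod 13). Hence c = [6, 10, 5, 0, 11].
  Check: interpolating c through the α_i gives m(x) = 3 + 7·x (degree < 2) with m(α_i) = c_i for every i, so c is indeed a codeword.


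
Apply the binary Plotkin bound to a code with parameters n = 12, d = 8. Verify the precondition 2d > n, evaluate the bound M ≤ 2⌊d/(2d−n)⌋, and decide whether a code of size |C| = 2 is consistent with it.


Plotkin bound M ≤ 4; given |C| = 2 ≤ bound (satisfied).

Check applicability: 2d = 16, n = 12.
2d − n = 4 > 0, so Plotkin applies.
Compute d/(2d−n) = 8/4 ≈ 2.0000.
⌊d/(2d−n)⌋ = 2.
Plotkin bound: M ≤ 2·2 = 4.
Given |C| = 2, check: satisfied.
This |C| is below the Plotkin bound.


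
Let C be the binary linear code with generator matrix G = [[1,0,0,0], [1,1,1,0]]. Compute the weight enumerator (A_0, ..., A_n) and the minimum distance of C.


Weight distribution: A_0 = 1, A_1 = 1, A_2 = 1, A_3 = 1. Minimum distance d = 1.

Enumerate all 2^2 = 4 messages m ∈ F_2^2.
For each, compute codeword c = mG in F_2^4, then tally its weight.
  m = 00 → c = 0000, weight = 0.
  m = 10 → c = 1000, weight = 1.
  m = 01 → c = 1110, weight = 3.
  m = 11 → c = 0110, weight = 2.
Tally weights:
  weight 0: 1 codewords.
  weight 1: 1 codewords.
  weight 2: 1 codewords.
  weight 3: 1 codewords.
Minimum distance d = smallest w > 0 with A_w > 0 = 1.
Sanity: Σ A_w = 4 = 2^2 = 4 ✓.


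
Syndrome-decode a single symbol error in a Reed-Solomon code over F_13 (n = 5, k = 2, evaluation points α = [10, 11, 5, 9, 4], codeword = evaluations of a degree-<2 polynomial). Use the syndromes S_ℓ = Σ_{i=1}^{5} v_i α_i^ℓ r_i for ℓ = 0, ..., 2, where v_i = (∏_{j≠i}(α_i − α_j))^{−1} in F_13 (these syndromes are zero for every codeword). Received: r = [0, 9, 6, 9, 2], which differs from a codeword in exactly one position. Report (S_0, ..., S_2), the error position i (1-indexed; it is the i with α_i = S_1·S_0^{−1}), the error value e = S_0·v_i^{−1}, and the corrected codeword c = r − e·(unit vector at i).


S = (3, 7, 12), error at position 2, error magnitude e = 5, c = [0, 4, 6, 9, 2].

Step 1: column multipliers v_i = (∏_{j≠i}(α_i − α_j))^{−1} mod 13.
  i = 1 (α = 10): (10−11)(10−5)(10−9)(10−4) = (−1)·5·1·6 = −30 ≡ 9, so v_1 = 9^{−1} = 3 (mod 13).
  i = 2 (α = 11): (11−10)(11−5)(11−9)(11−4) = 1·6·2·7 = 84 ≡ 6, so v_2 = 6^{−1} = 11 (mod 13).
  i = 3 (α = 5): (5−10)(5−11)(5−9)(5−4) = (−5)·(−6)·(−4)·1 = −120 ≡ 10, so v_3 = 10^{−1} = 4 (mod 13).
  i = 4 (α = 9): (9−10)(9−11)(9−5)(9−4) = (−1)·(−2)·4·5 = 40 ≡ 1, so v_4 = 1^{−1} = 1 (mod 13).
  i = 5 (α = 4): (4−10)(4−11)(4−5)(4−9) = (−6)·(−7)·(−1)·(−5) = 210 ≡ 2, so v_5 = 2^{−1} = 7 (mod 13).
  v = [3, 11, 4, 1, 7].
Step 2: syndromes of r = [0, 9, 6, 9, 2] (all sums mod 13).
  S_0 = Σ v_i r_i = 3·0 + 11·9 + 4·6 + 1·9 + 7·2 = 146 ≡ 3.
  S_1 = Σ v_i α_i r_i = 3·10·0 + 11·11·9 + 4·5·6 + 1·9·9 + 7·4·2 = 1346 ≡ 7.
  α_i^2 mod 13 = [9, 4, 12, 3, 3].
  S_2 = Σ v_i α_i^2 r_i = 3·9·0 + 11·4·9 + 4·12·6 + 1·3·9 + 7·3·2 = 753 ≡ 12.
  S = (3, 7, 12) ≠ 0, so r is not a codeword (an error is present).
Step 3: locate the error. For a single error e at position i, S_ℓ = v_i·e·α_i^ℓ, so α_err = S_1/S_0.
  S_0^{−1} = 3^{−1} = 9 (mod 13), so α_err = 7·9 = 63 ≡ 11 = α_2. Error position i = 2.
  Consistency check: S_2/S_1 = 12·2 = 24 ≡ 11 = α_err ✓ (single-error assumption holds).
Step 4: error magnitude e = S_0/v_2 = S_0·∏_{j≠2}(α_2 − α_j) = 3·6 = 18 ≡ 5 (mod 13).
Step 5: correct position 2: c_2 = r_2 − e = 9 − 5 ≡ 4 (mod 13). Hence c = [0, 4, 6, 9, 2].
  Check: interpolating c through the α_i gives m(x) = 12 + 4·x (degree < 2) with m(α_i) = c_i for every i, so c is indeed a codeword.


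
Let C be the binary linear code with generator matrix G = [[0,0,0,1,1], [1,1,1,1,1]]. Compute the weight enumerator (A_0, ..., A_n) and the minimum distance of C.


Weight distribution: A_0 = 1, A_2 = 1, A_3 = 1, A_5 = 1. Minimum distance d = 2.

Enumerate all 2^2 = 4 messages m ∈ F_2^2.
For each, compute codeword c = mG in F_2^5, then tally its weight.
  m = 00 → c = 00000, weight = 0.
  m = 10 → c = 00011, weight = 2.
  m = 01 → c = 11111, weight = 5.
  m = 11 → c = 11100, weight = 3.
Tally weights:
  weight 0: 1 codewords.
  weight 2: 1 codewords.
  weight 3: 1 codewords.
  weight 5: 1 codewords.
Minimum distance d = smallest w > 0 with A_w > 0 = 2.
Sanity: Σ A_w = 4 = 2^2 = 4 ✓.


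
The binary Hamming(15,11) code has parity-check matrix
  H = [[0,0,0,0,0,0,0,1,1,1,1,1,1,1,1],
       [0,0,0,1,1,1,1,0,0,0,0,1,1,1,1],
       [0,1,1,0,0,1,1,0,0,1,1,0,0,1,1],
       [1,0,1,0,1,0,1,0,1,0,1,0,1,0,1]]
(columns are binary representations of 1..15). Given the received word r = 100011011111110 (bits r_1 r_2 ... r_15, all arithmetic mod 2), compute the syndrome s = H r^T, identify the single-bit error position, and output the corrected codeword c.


s = (1, 1, 0, 1)^T, error position = 13, corrected codeword c = 100011011111010

Compute s = H r^T mod 2 one row at a time:
  s_1 = 1 + 1 + 1 + 1 + 1 + 1 + 1 + 0 = 7 ≡ 1 (mod 2).
  s_2 = 0 + 1 + 1 + 0 + 1 + 1 + 1 + 0 = 5 ≡ 1 (mod 2).
  s_3 = 0 + 0 + 1 + 0 + 1 + 1 + 1 + 0 = 4 ≡ 0 (mod 2).
  s_4 = 1 + 0 + 1 + 0 + 1 + 1 + 1 + 0 = 5 ≡ 1 (mod 2).
s = (1, 1, 0, 1)^T — this equals column 13 of H (binary 1101), so error is at position 13.
Correct: flip bit 13 of r = 100011011111110 to get c = 100011011111010.


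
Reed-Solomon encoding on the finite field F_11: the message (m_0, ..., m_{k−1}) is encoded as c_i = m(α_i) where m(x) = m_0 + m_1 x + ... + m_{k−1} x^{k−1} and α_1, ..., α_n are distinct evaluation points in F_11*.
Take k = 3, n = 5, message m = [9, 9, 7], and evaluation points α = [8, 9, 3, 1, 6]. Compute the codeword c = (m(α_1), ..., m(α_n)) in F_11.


c = [1, 8, 0, 3, 7]

Message polynomial: m(x) = 9 + 9·x + 7·x^2 (mod 11).
For each evaluation point α_i, compute m(α_i) mod 11:
  α_1 = 8: Horner steps 7 → 10 → 1, so m(8) = 1.
  α_2 = 9: Horner steps 7 → 6 → 8, so m(9) = 8.
  α_3 = 3: Horner steps 7 → 8 → 0, so m(3) = 0.
  α_4 = 1: Horner steps 7 → 5 → 3, so m(1) = 3.
  α_5 = 6: Horner steps 7 → 7 → 7, so m(6) = 7.
Codeword c = [1, 8, 0, 3, 7] ∈ F_11^5.


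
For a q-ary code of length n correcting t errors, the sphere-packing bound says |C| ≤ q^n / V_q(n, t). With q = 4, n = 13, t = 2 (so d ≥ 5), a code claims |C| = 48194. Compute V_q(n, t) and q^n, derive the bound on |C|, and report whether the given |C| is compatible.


V_q(n, t) = 742, q^n = 67108864, Hamming bound = 90443, |C| = 48194 ≤ bound (satisfied).

Step 1: Compute V_q(n, t) = Σ_{j=0}^2 C(n, j) (q−1)^j.
  j = 0: C(13,0)·(3)^0 = 1·1 = 1.
  j = 1: C(13,1)·(3)^1 = 13·3 = 39.
  j = 2: C(13,2)·(3)^2 = 78·9 = 702.
  V_q(n, t) = 1 + 39 + 702 = 742.
Step 2: q^n = 4^13 = 67108864.
Step 3: Hamming bound ⌊q^n / V_q(n,t)⌋ = ⌊67108864/742⌋ = 90443.
Step 4: Compare |C| = 48194 to 90443: satisfied.
The claimed |C| lies below the Hamming bound.


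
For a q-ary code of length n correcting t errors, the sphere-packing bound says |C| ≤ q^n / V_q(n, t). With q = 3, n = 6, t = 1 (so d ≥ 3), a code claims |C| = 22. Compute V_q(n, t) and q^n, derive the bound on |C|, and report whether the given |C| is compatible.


V_q(n, t) = 13, q^n = 729, Hamming bound = 56, |C| = 22 ≤ bound (satisfied).

Step 1: Compute V_q(n, t) = Σ_{j=0}^1 C(n, j) (q−1)^j.
  j = 0: C(6,0)·(2)^0 = 1·1 = 1.
  j = 1: C(6,1)·(2)^1 = 6·2 = 12.
  V_q(n, t) = 1 + 12 = 13.
Step 2: q^n = 3^6 = 729.
Step 3: Hamming bound ⌊q^n / V_q(n,t)⌋ = ⌊729/13⌋ = 56.
Step 4: Compare |C| = 22 to 56: satisfied.
The claimed |C| lies below the Hamming bound.


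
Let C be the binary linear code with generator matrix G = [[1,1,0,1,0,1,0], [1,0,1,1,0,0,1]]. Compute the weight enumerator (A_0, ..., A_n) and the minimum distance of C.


Weight distribution: A_0 = 1, A_4 = 3. Minimum distance d = 4.

Enumerate all 2^2 = 4 messages m ∈ F_2^2.
For each, compute codeword c = mG in F_2^7, then tally its weight.
  m = 00 → c = 0000000, weight = 0.
  m = 10 → c = 1101010, weight = 4.
  m = 01 → c = 1011001, weight = 4.
  m = 11 → c = 0110011, weight = 4.
Tally weights:
  weight 0: 1 codewords.
  weight 4: 3 codewords.
Minimum distance d = smallest w > 0 with A_w > 0 = 4.
Sanity: Σ A_w = 4 = 2^2 = 4 ✓.


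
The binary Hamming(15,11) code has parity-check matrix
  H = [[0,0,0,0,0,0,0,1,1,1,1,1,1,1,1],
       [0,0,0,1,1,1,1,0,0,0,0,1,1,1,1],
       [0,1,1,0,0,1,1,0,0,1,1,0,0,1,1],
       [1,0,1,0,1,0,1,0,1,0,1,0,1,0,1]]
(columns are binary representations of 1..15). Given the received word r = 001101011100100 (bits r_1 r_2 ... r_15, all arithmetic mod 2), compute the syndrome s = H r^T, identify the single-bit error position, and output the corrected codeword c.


s = (0, 1, 1, 1)^T, error position = 7, corrected codeword c = 001101111100100

Compute s = H r^T mod 2 one row at a time:
  s_1 = 1 + 1 + 1 + 0 + 0 + 1 + 0 + 0 = 4 ≡ 0 (mod 2).
  s_2 = 1 + 0 + 1 + 0 + 0 + 1 + 0 + 0 = 3 ≡ 1 (mod 2).
  s_3 = 0 + 1 + 1 + 0 + 1 + 0 + 0 + 0 = 3 ≡ 1 (mod 2).
  s_4 = 0 + 1 + 0 + 0 + 1 + 0 + 1 + 0 = 3 ≡ 1 (mod 2).
s = (0, 1, 1, 1)^T — this equals column 7 of H (binary 0111), so error is at position 7.
Correct: flip bit 7 of r = 001101011100100 to get c = 001101111100100.


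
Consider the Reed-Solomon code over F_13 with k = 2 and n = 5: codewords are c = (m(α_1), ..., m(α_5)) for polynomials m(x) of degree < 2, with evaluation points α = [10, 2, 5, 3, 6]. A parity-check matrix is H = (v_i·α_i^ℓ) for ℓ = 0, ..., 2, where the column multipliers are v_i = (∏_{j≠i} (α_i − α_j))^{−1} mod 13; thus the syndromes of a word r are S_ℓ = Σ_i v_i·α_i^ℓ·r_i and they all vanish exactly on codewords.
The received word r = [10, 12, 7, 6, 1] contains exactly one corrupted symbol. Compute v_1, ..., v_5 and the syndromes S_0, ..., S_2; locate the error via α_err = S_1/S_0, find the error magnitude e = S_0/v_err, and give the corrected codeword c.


S = (10, 9, 12), error at position 1, error magnitude e = 7, c = [3, 12, 7, 6, 1].

Step 1: column multipliers v_i = (∏_{j≠i}(α_i − α_j))^{−1} mod 13.
  i = 1 (α = 10): (10−2)(10−5)(10−3)(10−6) = 8·5·7·4 = 1120 ≡ 2, so v_1 = 2^{−1} = 7 (mod 13).
  i = 2 (α = 2): (2−10)(2−5)(2−3)(2−6) = (−8)·(−3)·(−1)·(−4) = 96 ≡ 5, so v_2 = 5^{−1} = 8 (mod 13).
  i = 3 (α = 5): (5−10)(5−2)(5−3)(5−6) = (−5)·3·2·(−1) = 30 ≡ 4, so v_3 = 4^{−1} = 10 (mod 13).
  i = 4 (α = 3): (3−10)(3−2)(3−5)(3−6) = (−7)·1·(−2)·(−3) = −42 ≡ 10, so v_4 = 10^{−1} = 4 (mod 13).
  i = 5 (α = 6): (6−10)(6−2)(6−5)(6−3) = (−4)·4·1·3 = −48 ≡ 4, so v_5 = 4^{−1} = 10 (mod 13).
  v = [7, 8, 10, 4, 10].
Step 2: syndromes of r = [10, 12, 7, 6, 1] (all sums mod 13).
  S_0 = Σ v_i r_i = 7·10 + 8·12 + 10·7 + 4·6 + 10·1 = 270 ≡ 10.
  S_1 = Σ v_i α_i r_i = 7·10·10 + 8·2·12 + 10·5·7 + 4·3·6 + 10·6·1 = 1374 ≡ 9.
  α_i^2 mod 13 = [9, 4, 12, 9, 10].
  S_2 = Σ v_i α_i^2 r_i = 7·9·10 + 8·4·12 + 10·12·7 + 4·9·6 + 10·10·1 = 2170 ≡ 12.
  S = (10, 9, 12) ≠ 0, so r is not a codeword (an error is present).
Step 3: locate the error. For a single error e at position i, S_ℓ = v_i·e·α_i^ℓ, so α_err = S_1/S_0.
  S_0^{−1} = 10^{−1} = 4 (mod 13), so α_err = 9·4 = 36 ≡ 10 = α_1. Error position i = 1.
  Consistency check: S_2/S_1 = 12·3 = 36 ≡ 10 = α_err ✓ (single-error assumption holds).
Step 4: error magnitude e = S_0/v_1 = S_0·∏_{j≠1}(α_1 − α_j) = 10·2 = 20 ≡ 7 (mod 13).
Step 5: correct position 1: c_1 = r_1 − e = 10 − 7 ≡ 3 (mod 13). Hence c = [3, 12, 7, 6, 1].
  Check: interpolating c through the α_i gives m(x) = 11 + 7·x (degree < 2) with m(α_i) = c_i for every i, so c is indeed a codeword.


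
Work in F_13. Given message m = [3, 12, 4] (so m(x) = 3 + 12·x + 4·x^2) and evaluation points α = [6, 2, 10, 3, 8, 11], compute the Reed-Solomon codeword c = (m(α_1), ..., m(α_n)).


c = [11, 4, 3, 10, 4, 8]

Message polynomial: m(x) = 3 + 12·x + 4·x^2 (mod 13).
For each evaluation point α_i, compute m(α_i) mod 13:
  α_1 = 6: Horner steps 4 → 10 → 11, so m(6) = 11.
  α_2 = 2: Horner steps 4 → 7 → 4, so m(2) = 4.
  α_3 = 10: Horner steps 4 → 0 → 3, so m(10) = 3.
  α_4 = 3: Horner steps 4 → 11 → 10, so m(3) = 10.
  α_5 = 8: Horner steps 4 → 5 → 4, so m(8) = 4.
  α_6 = 11: Horner steps 4 → 4 → 8, so m(11) = 8.
Codeword c = [11, 4, 3, 10, 4, 8] ∈ F_13^6.


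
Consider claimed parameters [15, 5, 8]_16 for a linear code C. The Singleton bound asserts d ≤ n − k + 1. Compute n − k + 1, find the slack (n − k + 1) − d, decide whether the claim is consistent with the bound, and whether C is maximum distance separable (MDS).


Singleton RHS = n − k + 1 = 11, slack = 3, bound satisfied, not MDS.

Singleton bound: d ≤ n − k + 1.
Here n = 15, k = 5, so n − k + 1 = 11.
Given d = 8, check d ≤ 11: YES.
Slack = (n − k + 1) − d = 3.
The code is NOT MDS (slack = 3 > 0).
Description: the claimed parameters are [15, 5, 8]_16; such a code would be non-MDS.


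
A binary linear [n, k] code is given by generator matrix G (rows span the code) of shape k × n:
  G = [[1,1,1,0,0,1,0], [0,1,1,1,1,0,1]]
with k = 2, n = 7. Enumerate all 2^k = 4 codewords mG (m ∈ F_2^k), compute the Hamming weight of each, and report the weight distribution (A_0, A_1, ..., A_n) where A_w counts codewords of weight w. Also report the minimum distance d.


Weight distribution: A_0 = 1, A_4 = 1, A_5 = 2. Minimum distance d = 4.

Enumerate all 2^2 = 4 messages m ∈ F_2^2.
For each, compute codeword c = mG in F_2^7, then tally its weight.
  m = 00 → c = 0000000, weight = 0.
  m = 10 → c = 1110010, weight = 4.
  m = 01 → c = 0111101, weight = 5.
  m = 11 → c = 1001111, weight = 5.
Tally weights:
  weight 0: 1 codewords.
  weight 4: 1 codewords.
  weight 5: 2 codewords.
Minimum distance d = smallest w > 0 with A_w > 0 = 4.
Sanity: Σ A_w = 4 = 2^2 = 4 ✓.


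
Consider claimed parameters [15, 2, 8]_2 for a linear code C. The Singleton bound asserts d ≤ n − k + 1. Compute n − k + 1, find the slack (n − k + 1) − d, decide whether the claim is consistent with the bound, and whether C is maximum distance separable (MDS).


Singleton RHS = n − k + 1 = 14, slack = 6, bound satisfied, not MDS.

Singleton bound: d ≤ n − k + 1.
Here n = 15, k = 2, so n − k + 1 = 14.
Given d = 8, check d ≤ 14: YES.
Slack = (n − k + 1) − d = 6.
The code is NOT MDS (slack = 6 > 0).
Description: the claimed parameters are [15, 2, 8]_2; such a code would be non-MDS.


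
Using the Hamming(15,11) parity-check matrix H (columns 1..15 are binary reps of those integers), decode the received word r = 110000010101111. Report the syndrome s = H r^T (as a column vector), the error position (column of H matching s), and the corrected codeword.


s = (0, 0, 0, 1)^T, error position = 1, corrected codeword c = 010000010101111

Compute s = H r^T mod 2 one row at a time:
  s_1 = 1 + 0 + 1 + 0 + 1 + 1 + 1 + 1 = 6 ≡ 0 (mod 2).
  s_2 = 0 + 0 + 0 + 0 + 1 + 1 + 1 + 1 = 4 ≡ 0 (mod 2).
  s_3 = 1 + 0 + 0 + 0 + 1 + 0 + 1 + 1 = 4 ≡ 0 (mod 2).
  s_4 = 1 + 0 + 0 + 0 + 0 + 0 + 1 + 1 = 3 ≡ 1 (mod 2).
s = (0, 0, 0, 1)^T — this equals column 1 of H (binary 0001), so error is at position 1.
Correct: flip bit 1 of r = 110000010101111 to get c = 010000010101111.


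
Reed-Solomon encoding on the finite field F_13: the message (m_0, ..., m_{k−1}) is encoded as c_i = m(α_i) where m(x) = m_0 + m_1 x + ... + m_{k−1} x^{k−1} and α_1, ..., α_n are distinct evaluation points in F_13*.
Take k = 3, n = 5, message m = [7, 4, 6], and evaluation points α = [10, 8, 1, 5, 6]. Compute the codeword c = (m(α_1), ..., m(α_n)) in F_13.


c = [10, 7, 4, 8, 0]

Message polynomial: m(x) = 7 + 4·x + 6·x^2 (mod 13).
For each evaluation point α_i, compute m(α_i) mod 13:
  α_1 = 10: Horner steps 6 → 12 → 10, so m(10) = 10.
  α_2 = 8: Horner steps 6 → 0 → 7, so m(8) = 7.
  α_3 = 1: Horner steps 6 → 10 → 4, so m(1) = 4.
  α_4 = 5: Horner steps 6 → 8 → 8, so m(5) = 8.
  α_5 = 6: Horner steps 6 → 1 → 0, so m(6) = 0.
Codeword c = [10, 7, 4, 8, 0] ∈ F_13^5.


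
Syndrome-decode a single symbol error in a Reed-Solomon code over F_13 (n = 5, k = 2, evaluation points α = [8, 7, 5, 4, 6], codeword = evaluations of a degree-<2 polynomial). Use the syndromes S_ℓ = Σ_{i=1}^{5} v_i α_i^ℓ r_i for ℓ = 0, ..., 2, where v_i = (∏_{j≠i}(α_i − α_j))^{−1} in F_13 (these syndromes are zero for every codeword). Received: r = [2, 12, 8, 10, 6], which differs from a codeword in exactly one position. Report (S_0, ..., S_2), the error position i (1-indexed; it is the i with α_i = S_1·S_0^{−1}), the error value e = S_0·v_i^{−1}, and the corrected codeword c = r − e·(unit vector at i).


S = (3, 8, 4), error at position 2, error magnitude e = 8, c = [2, 4, 8, 10, 6].

Step 1: column multipliers v_i = (∏_{j≠i}(α_i − α_j))^{−1} mod 13.
  i = 1 (α = 8): (8−7)(8−5)(8−4)(8−6) = 1·3·4·2 = 24 ≡ 11, so v_1 = 11^{−1} = 6 (mod 13).
  i = 2 (α = 7): (7−8)(7−5)(7−4)(7−6) = (−1)·2·3·1 = −6 ≡ 7, so v_2 = 7^{−1} = 2 (mod 13).
  i = 3 (α = 5): (5−8)(5−7)(5−4)(5−6) = (−3)·(−2)·1·(−1) = −6 ≡ 7, so v_3 = 7^{−1} = 2 (mod 13).
  i = 4 (α = 4): (4−8)(4−7)(4−5)(4−6) = (−4)·(−3)·(−1)·(−2) = 24 ≡ 11, so v_4 = 11^{−1} = 6 (mod 13).
  i = 5 (α = 6): (6−8)(6−7)(6−5)(6−4) = (−2)·(−1)·1·2 = 4 ≡ 4, so v_5 = 4^{−1} = 10 (mod 13).
  v = [6, 2, 2, 6, 10].
Step 2: syndromes of r = [2, 12, 8, 10, 6] (all sums mod 13).
  S_0 = Σ v_i r_i = 6·2 + 2·12 + 2·8 + 6·10 + 10·6 = 172 ≡ 3.
  S_1 = Σ v_i α_i r_i = 6·8·2 + 2·7·12 + 2·5·8 + 6·4·10 + 10·6·6 = 944 ≡ 8.
  α_i^2 mod 13 = [12, 10, 12, 3, 10].
  S_2 = Σ v_i α_i^2 r_i = 6·12·2 + 2·10·12 + 2·12·8 + 6·3·10 + 10·10·6 = 1356 ≡ 4.
  S = (3, 8, 4) ≠ 0, so r is not a codeword (an error is present).
Step 3: locate the error. For a single error e at position i, S_ℓ = v_i·e·α_i^ℓ, so α_err = S_1/S_0.
  S_0^{−1} = 3^{−1} = 9 (mod 13), so α_err = 8·9 = 72 ≡ 7 = α_2. Error position i = 2.
  Consistency check: S_2/S_1 = 4·5 = 20 ≡ 7 = α_err ✓ (single-error assumption holds).
Step 4: error magnitude e = S_0/v_2 = S_0·∏_{j≠2}(α_2 − α_j) = 3·7 = 21 ≡ 8 (mod 13).
Step 5: correct position 2: c_2 = r_2 − e = 12 − 8 ≡ 4 (mod 13). Hence c = [2, 4, 8, 10, 6].
  Check: interpolating c through the α_i gives m(x) = 5 + 11·x (degree < 2) with m(α_i) = c_i for every i, so c is indeed a codeword.


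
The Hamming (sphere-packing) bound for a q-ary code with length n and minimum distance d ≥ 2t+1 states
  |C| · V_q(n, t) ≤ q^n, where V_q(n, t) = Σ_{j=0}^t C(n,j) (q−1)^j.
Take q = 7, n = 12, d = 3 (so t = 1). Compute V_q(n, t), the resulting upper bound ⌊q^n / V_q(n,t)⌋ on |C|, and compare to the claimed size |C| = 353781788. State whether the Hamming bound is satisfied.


V_q(n, t) = 73, q^n = 13841287201, Hamming bound = 189606673, |C| = 353781788 > bound (violated).

Step 1: Compute V_q(n, t) = Σ_{j=0}^1 C(n, j) (q−1)^j.
  j = 0: C(12,0)·(6)^0 = 1·1 = 1.
  j = 1: C(12,1)·(6)^1 = 12·6 = 72.
  V_q(n, t) = 1 + 72 = 73.
Step 2: q^n = 7^12 = 13841287201.
Step 3: Hamming bound ⌊q^n / V_q(n,t)⌋ = ⌊13841287201/73⌋ = 189606673.
Step 4: Compare |C| = 353781788 to 189606673: violated.
The claimed |C| lies above the Hamming bound, so no 7-ary code of length 12 with d ≥ 3 can have 353781788 codewords.
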